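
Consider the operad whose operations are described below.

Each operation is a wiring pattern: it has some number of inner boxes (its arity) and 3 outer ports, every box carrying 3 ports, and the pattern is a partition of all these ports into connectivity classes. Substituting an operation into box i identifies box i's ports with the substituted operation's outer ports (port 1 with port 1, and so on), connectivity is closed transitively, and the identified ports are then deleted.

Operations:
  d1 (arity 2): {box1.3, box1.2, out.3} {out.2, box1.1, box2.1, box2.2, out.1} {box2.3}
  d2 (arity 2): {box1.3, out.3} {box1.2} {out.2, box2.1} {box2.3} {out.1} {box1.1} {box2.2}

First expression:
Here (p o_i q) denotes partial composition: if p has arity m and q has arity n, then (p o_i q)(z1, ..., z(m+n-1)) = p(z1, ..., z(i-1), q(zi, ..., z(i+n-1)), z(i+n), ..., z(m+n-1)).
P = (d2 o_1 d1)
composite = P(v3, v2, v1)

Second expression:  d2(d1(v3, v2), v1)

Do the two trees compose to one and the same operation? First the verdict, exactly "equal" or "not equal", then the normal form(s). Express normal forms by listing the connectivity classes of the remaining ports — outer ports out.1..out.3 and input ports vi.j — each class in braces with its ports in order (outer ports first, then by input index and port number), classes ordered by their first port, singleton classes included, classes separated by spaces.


The first expression reduces to {out.1} {out.2, v1.1} {out.3, v3.2, v3.3} {v1.2} {v1.3} {v2.1, v2.2, v3.1} {v2.3}
The second expression reduces to {out.1} {out.2, v1.1} {out.3, v3.2, v3.3} {v1.2} {v1.3} {v2.1, v2.2, v3.1} {v2.3}
The forms coincide; equal.

equal — both sides give {out.1} {out.2, v1.1} {out.3, v3.2, v3.3} {v1.2} {v1.3} {v2.1, v2.2, v3.1} {v2.3}


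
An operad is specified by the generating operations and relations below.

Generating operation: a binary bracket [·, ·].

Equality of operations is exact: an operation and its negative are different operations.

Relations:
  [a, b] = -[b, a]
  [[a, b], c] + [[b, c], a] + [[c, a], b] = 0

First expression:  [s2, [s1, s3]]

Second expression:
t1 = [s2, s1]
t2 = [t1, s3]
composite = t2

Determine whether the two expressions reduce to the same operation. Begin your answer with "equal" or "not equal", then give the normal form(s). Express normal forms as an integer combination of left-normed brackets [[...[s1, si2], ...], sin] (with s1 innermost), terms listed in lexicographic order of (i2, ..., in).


In normal form, the first expression is -[[s1, s3], s2]
In normal form, the second expression is -[[s1, s2], s3]
The normal forms differ: not equal.

not equal: they reduce to -[[s1, s3], s2] and -[[s1, s2], s3]


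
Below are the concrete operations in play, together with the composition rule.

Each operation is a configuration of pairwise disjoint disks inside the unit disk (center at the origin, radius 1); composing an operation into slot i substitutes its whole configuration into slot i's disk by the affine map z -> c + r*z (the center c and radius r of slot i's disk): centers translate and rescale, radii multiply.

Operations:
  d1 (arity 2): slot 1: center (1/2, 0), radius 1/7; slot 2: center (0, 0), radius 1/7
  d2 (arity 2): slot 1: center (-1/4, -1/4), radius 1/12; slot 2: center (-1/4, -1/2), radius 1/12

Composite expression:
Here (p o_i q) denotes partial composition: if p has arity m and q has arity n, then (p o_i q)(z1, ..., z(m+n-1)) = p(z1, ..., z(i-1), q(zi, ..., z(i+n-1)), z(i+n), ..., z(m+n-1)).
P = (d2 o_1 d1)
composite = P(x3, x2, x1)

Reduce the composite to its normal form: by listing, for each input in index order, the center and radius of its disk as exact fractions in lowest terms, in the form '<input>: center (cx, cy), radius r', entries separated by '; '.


x1: center (-1/4, -1/2), radius 1/12; x2: center (-1/4, -1/4), radius 1/84; x3: center (-5/24, -1/4), radius 1/84

Nesting under d2 composes maps z -> c + r*z down each x-path.
x3: after 2 affine steps, its disk has center (-5/24, -1/4), radius 1/84
x2: after 2 affine steps, its disk has center (-1/4, -1/4), radius 1/84
x1: after 1 affine step, its disk has center (-1/4, -1/2), radius 1/12


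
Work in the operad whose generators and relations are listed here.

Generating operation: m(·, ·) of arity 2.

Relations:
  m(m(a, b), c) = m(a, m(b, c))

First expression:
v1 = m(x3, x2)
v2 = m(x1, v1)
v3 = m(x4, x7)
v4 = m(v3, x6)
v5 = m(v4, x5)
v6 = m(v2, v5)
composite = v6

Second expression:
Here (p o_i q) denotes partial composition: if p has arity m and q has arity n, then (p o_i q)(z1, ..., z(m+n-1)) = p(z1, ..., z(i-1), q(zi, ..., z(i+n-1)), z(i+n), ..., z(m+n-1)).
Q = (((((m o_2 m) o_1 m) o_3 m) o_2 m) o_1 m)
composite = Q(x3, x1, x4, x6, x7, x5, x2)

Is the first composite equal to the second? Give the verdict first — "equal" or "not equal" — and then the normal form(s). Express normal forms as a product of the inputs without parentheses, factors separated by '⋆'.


not equal — first x1 ⋆ x3 ⋆ x2 ⋆ x4 ⋆ x7 ⋆ x6 ⋆ x5, second x3 ⋆ x1 ⋆ x4 ⋆ x6 ⋆ x7 ⋆ x5 ⋆ x2

The first expression, normalized: x1 ⋆ x3 ⋆ x2 ⋆ x4 ⋆ x7 ⋆ x6 ⋆ x5
The second expression, normalized: x3 ⋆ x1 ⋆ x4 ⋆ x6 ⋆ x7 ⋆ x5 ⋆ x2
Distinct normal forms: not equal.


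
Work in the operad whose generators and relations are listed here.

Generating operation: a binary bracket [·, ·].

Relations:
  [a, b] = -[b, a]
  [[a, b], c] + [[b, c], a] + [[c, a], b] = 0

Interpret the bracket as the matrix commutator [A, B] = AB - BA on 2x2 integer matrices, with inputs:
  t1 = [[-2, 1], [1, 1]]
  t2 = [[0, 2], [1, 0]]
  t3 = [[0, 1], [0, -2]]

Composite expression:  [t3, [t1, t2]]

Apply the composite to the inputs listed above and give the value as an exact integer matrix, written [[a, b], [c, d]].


[[3, -10], [-6, -3]]

[t1, t2] = [[-1, -6], [3, 1]]
[t3, [t1, t2]] = [[3, -10], [-6, -3]]


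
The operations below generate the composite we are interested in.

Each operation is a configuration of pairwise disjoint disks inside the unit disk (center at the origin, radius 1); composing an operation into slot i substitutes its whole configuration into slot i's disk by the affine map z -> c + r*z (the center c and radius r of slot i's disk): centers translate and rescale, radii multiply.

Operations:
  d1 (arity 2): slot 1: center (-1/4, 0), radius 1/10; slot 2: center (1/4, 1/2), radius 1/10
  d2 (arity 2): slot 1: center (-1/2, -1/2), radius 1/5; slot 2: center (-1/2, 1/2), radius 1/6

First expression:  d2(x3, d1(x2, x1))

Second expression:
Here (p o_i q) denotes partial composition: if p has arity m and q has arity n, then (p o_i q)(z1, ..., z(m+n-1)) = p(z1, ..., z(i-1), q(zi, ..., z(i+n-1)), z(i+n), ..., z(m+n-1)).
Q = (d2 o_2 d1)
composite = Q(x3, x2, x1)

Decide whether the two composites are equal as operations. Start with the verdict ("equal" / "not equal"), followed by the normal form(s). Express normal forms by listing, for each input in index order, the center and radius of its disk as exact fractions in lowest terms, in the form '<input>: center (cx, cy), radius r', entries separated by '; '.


equal; the common form is x1: center (-11/24, 7/12), radius 1/60; x2: center (-13/24, 1/2), radius 1/60; x3: center (-1/2, -1/2), radius 1/5

Reducing the first expression gives x1: center (-11/24, 7/12), radius 1/60; x2: center (-13/24, 1/2), radius 1/60; x3: center (-1/2, -1/2), radius 1/5
Reducing the second expression gives x1: center (-11/24, 7/12), radius 1/60; x2: center (-13/24, 1/2), radius 1/60; x3: center (-1/2, -1/2), radius 1/5
The normal forms match — equal.


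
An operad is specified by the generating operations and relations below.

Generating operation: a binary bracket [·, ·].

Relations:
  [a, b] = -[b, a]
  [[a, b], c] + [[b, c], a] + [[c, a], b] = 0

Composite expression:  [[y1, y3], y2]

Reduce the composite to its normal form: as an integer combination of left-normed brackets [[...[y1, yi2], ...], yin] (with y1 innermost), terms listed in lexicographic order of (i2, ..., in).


[[y1, y3], y2]

Skip Jacobi rewriting: expand, keep y1-initial words, read off terms.
Composite bracket: [[y1, y3], y2]
Applying ab - ba throughout gives 4 signed words (2^2 = 4).
The y1-initial words carry the normal form:
  the word y1y3y2 carries sign +1 and contributes +[[y1, y3], y2]


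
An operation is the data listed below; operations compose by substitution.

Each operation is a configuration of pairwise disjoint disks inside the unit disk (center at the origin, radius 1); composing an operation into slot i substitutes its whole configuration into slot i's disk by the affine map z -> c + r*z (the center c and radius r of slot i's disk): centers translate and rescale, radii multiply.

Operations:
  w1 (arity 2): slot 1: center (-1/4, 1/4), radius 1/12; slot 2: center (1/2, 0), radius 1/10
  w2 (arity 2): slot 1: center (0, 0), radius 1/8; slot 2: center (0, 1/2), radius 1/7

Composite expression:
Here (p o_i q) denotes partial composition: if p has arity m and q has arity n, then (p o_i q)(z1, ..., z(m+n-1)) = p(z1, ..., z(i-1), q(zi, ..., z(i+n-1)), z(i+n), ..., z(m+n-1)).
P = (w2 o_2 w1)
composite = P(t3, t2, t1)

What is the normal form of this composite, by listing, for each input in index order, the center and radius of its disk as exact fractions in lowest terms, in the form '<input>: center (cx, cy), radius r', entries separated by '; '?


t1: center (1/14, 1/2), radius 1/70; t2: center (-1/28, 15/28), radius 1/84; t3: center (0, 0), radius 1/8


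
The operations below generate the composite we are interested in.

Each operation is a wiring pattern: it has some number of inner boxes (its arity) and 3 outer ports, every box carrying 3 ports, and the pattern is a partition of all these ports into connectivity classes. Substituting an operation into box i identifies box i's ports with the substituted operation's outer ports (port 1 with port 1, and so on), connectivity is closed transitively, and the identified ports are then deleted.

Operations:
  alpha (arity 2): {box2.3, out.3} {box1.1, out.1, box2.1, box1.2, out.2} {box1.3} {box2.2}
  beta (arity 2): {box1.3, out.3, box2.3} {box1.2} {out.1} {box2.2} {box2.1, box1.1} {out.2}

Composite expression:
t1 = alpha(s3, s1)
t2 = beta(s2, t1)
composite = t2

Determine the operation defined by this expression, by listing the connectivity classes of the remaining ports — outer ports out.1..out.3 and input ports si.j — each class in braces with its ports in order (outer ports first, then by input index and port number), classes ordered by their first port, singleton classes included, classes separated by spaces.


{out.1} {out.2} {out.3, s1.3, s2.3} {s1.1, s2.1, s3.1, s3.2} {s1.2} {s2.2} {s3.3}


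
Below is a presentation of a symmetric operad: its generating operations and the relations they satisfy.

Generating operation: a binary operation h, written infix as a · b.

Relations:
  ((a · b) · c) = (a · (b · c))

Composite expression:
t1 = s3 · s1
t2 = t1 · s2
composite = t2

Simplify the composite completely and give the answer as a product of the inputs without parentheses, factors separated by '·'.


Under associativity of h, the answer is the s's in reading order.
(s3 · s1) spells out as s3 · s1
((s3 · s1) · s2) spells out as s3 · s1 · s2

s3 · s1 · s2


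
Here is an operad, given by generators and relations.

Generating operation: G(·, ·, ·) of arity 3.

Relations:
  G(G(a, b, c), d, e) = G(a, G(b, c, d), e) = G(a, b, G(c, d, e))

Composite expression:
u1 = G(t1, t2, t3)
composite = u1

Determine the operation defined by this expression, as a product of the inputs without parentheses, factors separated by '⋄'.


Every regrouping of G is equal, so read the t-inputs in written order.
G(t1, t2, t3) unparenthesizes to t1 ⋄ t2 ⋄ t3

t1 ⋄ t2 ⋄ t3


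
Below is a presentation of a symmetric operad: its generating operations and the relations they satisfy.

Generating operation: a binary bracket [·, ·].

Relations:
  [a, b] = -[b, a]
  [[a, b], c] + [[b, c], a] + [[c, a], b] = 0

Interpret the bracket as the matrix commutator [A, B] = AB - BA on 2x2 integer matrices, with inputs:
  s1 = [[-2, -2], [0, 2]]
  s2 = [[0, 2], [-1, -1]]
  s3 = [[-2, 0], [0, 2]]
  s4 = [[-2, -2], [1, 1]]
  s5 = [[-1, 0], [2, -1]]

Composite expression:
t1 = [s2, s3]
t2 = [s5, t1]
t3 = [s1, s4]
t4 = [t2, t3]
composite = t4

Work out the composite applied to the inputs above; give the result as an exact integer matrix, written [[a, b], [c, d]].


[s2, s3] = [[0, 8], [4, 0]]
[s5, [s2, s3]] = [[-16, 0], [0, 16]]
[s1, s4] = [[-2, 2], [4, 2]]
[[s5, [s2, s3]], [s1, s4]] = [[0, -64], [128, 0]]

[[0, -64], [128, 0]]


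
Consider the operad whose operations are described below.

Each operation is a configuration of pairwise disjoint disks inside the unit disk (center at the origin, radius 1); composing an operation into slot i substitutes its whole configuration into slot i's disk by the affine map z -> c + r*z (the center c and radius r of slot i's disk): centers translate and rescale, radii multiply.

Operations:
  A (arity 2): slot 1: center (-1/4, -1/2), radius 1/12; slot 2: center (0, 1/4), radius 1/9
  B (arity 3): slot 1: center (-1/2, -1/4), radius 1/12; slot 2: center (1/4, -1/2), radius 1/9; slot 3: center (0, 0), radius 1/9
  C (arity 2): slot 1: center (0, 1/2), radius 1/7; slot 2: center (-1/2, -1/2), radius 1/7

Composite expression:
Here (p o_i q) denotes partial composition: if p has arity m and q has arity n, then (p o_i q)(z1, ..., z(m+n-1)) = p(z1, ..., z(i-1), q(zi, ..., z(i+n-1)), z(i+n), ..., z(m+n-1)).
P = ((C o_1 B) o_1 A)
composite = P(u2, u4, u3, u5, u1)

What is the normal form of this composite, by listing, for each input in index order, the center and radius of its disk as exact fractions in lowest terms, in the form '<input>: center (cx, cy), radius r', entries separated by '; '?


u1: center (-1/2, -1/2), radius 1/7; u2: center (-25/336, 11/24), radius 1/1008; u3: center (1/28, 3/7), radius 1/63; u4: center (-1/14, 157/336), radius 1/756; u5: center (0, 1/2), radius 1/63

Nesting under C composes maps z -> c + r*z down each u-path.
input u2: composing its 3 substitution steps yields center (-25/336, 11/24), radius 1/1008
input u4: composing its 3 substitution steps yields center (-1/14, 157/336), radius 1/756
input u3: composing its 2 substitution steps yields center (1/28, 3/7), radius 1/63
input u5: composing its 2 substitution steps yields center (0, 1/2), radius 1/63
input u1: composing its 1 substitution step yields center (-1/2, -1/2), radius 1/7


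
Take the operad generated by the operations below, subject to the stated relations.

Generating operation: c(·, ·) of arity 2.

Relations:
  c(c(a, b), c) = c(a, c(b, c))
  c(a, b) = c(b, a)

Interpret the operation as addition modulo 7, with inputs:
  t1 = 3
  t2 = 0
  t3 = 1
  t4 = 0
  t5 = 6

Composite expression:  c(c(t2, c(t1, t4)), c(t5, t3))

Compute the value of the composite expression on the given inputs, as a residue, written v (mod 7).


3 (mod 7)

c(t1, t4) = 3
c(t2, c(t1, t4)) = 3
c(t5, t3) = 0
c(c(t2, c(t1, t4)), c(t5, t3)) = 3


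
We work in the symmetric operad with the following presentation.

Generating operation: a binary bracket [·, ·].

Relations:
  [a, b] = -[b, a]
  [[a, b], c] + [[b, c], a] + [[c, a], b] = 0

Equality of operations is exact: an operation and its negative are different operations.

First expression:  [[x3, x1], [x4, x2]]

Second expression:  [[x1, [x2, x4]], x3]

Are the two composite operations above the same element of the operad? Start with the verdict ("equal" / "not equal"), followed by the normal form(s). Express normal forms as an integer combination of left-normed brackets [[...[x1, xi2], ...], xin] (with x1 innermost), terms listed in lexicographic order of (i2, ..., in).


not equal; the first gives [[[x1, x3], x2], x4] - [[[x1, x3], x4], x2] and the second [[[x1, x2], x4], x3] - [[[x1, x4], x2], x3]


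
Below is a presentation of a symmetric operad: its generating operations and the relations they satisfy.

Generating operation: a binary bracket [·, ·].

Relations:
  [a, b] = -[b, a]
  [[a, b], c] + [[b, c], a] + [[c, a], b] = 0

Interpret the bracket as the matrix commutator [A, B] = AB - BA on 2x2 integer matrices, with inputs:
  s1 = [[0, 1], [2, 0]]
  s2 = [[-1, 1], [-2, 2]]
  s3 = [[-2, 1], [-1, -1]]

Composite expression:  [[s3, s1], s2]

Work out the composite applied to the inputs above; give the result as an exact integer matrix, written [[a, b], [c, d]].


[[0, 3], [6, 0]]

[s3, s1] = [[3, -1], [2, -3]]
[[s3, s1], s2] = [[0, 3], [6, 0]]


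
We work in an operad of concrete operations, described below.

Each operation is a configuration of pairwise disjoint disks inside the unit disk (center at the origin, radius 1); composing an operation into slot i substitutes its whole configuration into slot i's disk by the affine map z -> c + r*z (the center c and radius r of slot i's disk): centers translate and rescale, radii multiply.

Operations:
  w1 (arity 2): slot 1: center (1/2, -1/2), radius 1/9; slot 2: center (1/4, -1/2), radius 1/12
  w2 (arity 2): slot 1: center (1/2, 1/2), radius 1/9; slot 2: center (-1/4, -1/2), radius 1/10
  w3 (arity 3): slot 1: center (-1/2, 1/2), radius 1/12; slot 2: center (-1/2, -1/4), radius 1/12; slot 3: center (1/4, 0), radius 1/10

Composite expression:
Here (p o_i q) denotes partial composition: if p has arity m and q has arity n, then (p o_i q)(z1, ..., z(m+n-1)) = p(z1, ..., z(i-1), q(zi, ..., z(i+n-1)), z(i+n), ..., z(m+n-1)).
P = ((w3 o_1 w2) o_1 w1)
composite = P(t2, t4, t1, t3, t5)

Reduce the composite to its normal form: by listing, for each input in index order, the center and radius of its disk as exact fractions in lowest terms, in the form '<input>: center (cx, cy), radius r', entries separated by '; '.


Affine substitution under w3: radii multiply and t-centers shift.
t2 passes through 3 substitutions, ending at center (-49/108, 29/54), radius 1/972
t4 passes through 3 substitutions, ending at center (-197/432, 29/54), radius 1/1296
t1 passes through 2 substitutions, ending at center (-25/48, 11/24), radius 1/120
t3 passes through 1 substitution, ending at center (-1/2, -1/4), radius 1/12
t5 passes through 1 substitution, ending at center (1/4, 0), radius 1/10

t1: center (-25/48, 11/24), radius 1/120; t2: center (-49/108, 29/54), radius 1/972; t3: center (-1/2, -1/4), radius 1/12; t4: center (-197/432, 29/54), radius 1/1296; t5: center (1/4, 0), radius 1/10


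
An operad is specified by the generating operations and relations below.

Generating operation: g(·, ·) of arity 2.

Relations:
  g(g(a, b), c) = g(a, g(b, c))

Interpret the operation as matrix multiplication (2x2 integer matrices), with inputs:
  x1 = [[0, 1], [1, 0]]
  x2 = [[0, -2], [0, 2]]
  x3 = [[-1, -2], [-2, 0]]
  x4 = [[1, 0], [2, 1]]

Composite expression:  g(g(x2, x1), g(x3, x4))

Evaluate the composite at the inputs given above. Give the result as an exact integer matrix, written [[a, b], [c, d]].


[[10, 4], [-10, -4]]

g(x2, x1) = [[-2, 0], [2, 0]]
g(x3, x4) = [[-5, -2], [-2, 0]]
g(g(x2, x1), g(x3, x4)) = [[10, 4], [-10, -4]]


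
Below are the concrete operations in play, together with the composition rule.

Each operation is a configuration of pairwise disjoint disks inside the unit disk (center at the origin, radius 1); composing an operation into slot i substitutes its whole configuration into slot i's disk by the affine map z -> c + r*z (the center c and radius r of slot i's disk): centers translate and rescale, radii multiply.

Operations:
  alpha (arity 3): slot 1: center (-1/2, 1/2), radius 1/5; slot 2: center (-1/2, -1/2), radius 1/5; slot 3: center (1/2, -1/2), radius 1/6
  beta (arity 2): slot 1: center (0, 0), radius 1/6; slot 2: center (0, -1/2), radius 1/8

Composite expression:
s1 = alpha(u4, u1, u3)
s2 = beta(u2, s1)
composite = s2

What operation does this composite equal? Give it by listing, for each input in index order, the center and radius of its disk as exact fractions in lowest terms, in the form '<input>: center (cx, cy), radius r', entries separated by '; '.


u1: center (-1/16, -9/16), radius 1/40; u2: center (0, 0), radius 1/6; u3: center (1/16, -9/16), radius 1/48; u4: center (-1/16, -7/16), radius 1/40

Each u-disk chains the slot maps above it in beta; radii multiply.
for u2, the 1-step affine chain lands on center (0, 0), radius 1/6
for u4, the 2-step affine chain lands on center (-1/16, -7/16), radius 1/40
for u1, the 2-step affine chain lands on center (-1/16, -9/16), radius 1/40
for u3, the 2-step affine chain lands on center (1/16, -9/16), radius 1/48


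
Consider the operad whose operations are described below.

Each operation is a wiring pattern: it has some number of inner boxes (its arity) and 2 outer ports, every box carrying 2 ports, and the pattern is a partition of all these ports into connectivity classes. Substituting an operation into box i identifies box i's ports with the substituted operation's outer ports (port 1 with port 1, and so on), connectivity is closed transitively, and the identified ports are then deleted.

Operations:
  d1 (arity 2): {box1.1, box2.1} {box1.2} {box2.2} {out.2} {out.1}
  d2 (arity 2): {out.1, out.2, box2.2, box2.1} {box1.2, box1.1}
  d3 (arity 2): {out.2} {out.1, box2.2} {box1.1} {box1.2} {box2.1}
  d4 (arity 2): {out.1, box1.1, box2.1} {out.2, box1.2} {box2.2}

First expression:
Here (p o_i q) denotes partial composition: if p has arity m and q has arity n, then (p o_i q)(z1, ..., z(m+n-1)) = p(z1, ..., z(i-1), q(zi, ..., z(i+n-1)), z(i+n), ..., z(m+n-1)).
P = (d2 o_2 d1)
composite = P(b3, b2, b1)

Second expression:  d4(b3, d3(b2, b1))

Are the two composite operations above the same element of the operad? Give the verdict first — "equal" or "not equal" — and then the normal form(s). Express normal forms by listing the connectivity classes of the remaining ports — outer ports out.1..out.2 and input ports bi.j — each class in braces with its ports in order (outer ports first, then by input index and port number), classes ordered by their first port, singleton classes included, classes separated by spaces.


not equal: they reduce to {out.1, out.2} {b1.1, b2.1} {b1.2} {b2.2} {b3.1, b3.2} and {out.1, b1.2, b3.1} {out.2, b3.2} {b1.1} {b2.1} {b2.2}

In normal form, the first expression is {out.1, out.2} {b1.1, b2.1} {b1.2} {b2.2} {b3.1, b3.2}
In normal form, the second expression is {out.1, b1.2, b3.1} {out.2, b3.2} {b1.1} {b2.1} {b2.2}
The forms do not match — not equal.


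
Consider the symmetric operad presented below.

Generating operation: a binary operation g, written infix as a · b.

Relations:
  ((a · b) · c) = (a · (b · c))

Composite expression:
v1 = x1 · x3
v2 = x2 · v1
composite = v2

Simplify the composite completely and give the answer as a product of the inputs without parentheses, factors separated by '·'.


x2 · x1 · x3

The g-tree's shape is irrelevant; the x-reading-order decides.
(x1 · x3) collapses to x1 · x3
(x2 · (x1 · x3)) collapses to x2 · x1 · x3


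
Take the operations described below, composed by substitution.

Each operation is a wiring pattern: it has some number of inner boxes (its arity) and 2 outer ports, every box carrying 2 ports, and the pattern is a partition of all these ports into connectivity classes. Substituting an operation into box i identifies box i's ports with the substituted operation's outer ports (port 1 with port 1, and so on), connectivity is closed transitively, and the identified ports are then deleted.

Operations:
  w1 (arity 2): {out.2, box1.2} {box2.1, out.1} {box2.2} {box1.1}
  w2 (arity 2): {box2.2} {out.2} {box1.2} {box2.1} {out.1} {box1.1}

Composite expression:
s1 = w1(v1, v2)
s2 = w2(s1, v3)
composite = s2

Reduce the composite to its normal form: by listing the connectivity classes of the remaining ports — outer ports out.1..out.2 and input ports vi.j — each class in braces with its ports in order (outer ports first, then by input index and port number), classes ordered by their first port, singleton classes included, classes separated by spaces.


{out.1} {out.2} {v1.1} {v1.2} {v2.1} {v2.2} {v3.1} {v3.2}

Substituting into w2 glues patterns; closure does the rest.
composing w1 on (v1, v2), with out.j its own outer ports: {out.1, v2.1} {out.2, v1.2} {v1.1} {v2.2}
composing w2 on (v1, v2, v3), with out.j its own outer ports: {out.1} {out.2} {v1.1} {v1.2} {v2.1} {v2.2} {v3.1} {v3.2}


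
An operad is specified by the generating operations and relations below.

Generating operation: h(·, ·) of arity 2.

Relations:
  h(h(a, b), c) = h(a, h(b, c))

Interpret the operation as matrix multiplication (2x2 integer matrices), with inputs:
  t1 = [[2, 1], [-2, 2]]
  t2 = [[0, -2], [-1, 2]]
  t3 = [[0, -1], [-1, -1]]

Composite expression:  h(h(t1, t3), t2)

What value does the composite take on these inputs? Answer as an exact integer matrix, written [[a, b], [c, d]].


h(t1, t3) = [[-1, -3], [-2, 0]]
h(h(t1, t3), t2) = [[3, -4], [0, 4]]

[[3, -4], [0, 4]]


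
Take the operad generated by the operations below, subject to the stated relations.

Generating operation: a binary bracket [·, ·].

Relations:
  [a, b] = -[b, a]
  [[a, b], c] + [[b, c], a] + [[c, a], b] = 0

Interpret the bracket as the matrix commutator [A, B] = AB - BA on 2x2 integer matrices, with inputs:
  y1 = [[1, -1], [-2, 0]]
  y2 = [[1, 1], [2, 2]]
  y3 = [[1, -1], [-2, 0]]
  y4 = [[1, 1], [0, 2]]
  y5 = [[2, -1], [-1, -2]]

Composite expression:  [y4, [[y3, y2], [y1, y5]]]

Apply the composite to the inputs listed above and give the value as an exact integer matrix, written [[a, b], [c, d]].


[[0, 0], [0, 0]]

[y3, y2] = [[0, 0], [0, 0]]
[y1, y5] = [[-1, 3], [-7, 1]]
[[y3, y2], [y1, y5]] = [[0, 0], [0, 0]]
[y4, [[y3, y2], [y1, y5]]] = [[0, 0], [0, 0]]


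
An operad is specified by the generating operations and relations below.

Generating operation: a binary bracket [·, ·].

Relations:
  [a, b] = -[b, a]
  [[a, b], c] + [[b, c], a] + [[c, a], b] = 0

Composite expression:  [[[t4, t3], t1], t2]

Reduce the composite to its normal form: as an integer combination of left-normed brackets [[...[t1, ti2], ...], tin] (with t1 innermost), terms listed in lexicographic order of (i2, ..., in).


[[[t1, t3], t4], t2] - [[[t1, t4], t3], t2]

Antisymmetry and Jacobi reduce to t1-anchored left-normed brackets.
Composite bracket: [[[t4, t3], t1], t2]
Under [a, b] = ab - ba we get 8 signed associative words (2^3 = 8).
Collect the words opening with t1:
  from t1t3t4t2, sign +1: term +[[[t1, t3], t4], t2]
  from t1t4t3t2, sign -1: term -[[[t1, t4], t3], t2]


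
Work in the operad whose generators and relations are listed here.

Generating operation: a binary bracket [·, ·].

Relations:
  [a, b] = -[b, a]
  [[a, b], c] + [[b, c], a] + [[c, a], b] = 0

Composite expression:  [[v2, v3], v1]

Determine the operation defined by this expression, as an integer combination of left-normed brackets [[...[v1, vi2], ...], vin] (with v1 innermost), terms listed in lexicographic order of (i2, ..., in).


-[[v1, v2], v3] + [[v1, v3], v2]

A multilinear Lie element is pinned by v1-initial words (v1 innermost).
Composite bracket: [[v2, v3], v1]
Applying ab - ba throughout gives 4 signed words (2^2 = 4).
Words beginning with v1 determine it all:
  v1v2v3 (sign -1) contributes -[[v1, v2], v3]
  v1v3v2 (sign +1) contributes +[[v1, v3], v2]


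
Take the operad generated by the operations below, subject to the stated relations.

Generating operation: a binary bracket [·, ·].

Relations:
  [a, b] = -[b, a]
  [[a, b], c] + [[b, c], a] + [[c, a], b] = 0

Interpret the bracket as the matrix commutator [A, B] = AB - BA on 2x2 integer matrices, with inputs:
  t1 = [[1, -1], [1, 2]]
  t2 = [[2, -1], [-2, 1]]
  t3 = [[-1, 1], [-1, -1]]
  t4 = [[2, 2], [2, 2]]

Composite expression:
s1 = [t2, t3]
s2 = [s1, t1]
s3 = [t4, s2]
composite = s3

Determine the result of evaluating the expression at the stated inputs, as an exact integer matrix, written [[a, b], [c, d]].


[[-4, -8], [8, 4]]


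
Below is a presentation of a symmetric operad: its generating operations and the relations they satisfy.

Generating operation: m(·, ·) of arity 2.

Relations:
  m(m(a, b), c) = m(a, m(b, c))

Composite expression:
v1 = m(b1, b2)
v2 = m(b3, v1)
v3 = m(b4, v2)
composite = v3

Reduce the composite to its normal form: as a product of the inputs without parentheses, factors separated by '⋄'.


Under associativity of m, the answer is the b's in reading order.
m(b1, b2) unparenthesizes to b1 ⋄ b2
m(b3, m(b1, b2)) unparenthesizes to b3 ⋄ b1 ⋄ b2
m(b4, m(b3, m(b1, b2))) unparenthesizes to b4 ⋄ b3 ⋄ b1 ⋄ b2

b4 ⋄ b3 ⋄ b1 ⋄ b2


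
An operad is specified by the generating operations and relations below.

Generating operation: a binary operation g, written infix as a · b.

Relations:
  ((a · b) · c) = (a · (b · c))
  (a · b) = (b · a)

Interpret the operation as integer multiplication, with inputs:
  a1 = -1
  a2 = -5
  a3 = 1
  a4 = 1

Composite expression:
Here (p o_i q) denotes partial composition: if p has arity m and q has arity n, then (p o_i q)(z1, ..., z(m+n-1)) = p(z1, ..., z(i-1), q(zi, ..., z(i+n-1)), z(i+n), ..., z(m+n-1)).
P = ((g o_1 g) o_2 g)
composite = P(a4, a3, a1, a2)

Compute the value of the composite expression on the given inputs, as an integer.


(a3 · a1) = -1
(a4 · (a3 · a1)) = -1
((a4 · (a3 · a1)) · a2) = 5

5


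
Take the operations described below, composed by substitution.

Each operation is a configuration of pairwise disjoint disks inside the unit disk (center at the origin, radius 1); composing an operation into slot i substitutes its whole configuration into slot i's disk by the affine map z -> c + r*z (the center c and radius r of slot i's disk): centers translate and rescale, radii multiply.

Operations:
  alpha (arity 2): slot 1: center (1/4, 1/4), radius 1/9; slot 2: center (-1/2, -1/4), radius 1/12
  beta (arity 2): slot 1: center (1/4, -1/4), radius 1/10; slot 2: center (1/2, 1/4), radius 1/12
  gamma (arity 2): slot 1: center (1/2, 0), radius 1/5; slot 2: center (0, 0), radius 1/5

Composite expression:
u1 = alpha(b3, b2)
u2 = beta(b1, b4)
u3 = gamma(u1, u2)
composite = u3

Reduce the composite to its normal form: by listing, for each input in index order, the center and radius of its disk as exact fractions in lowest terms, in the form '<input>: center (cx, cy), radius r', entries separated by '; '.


b1: center (1/20, -1/20), radius 1/50; b2: center (2/5, -1/20), radius 1/60; b3: center (11/20, 1/20), radius 1/45; b4: center (1/10, 1/20), radius 1/60

Below gamma, radii multiply path by path; the b-disk centers shift.
b3 passes through 2 substitutions, ending at center (11/20, 1/20), radius 1/45
b2 passes through 2 substitutions, ending at center (2/5, -1/20), radius 1/60
b1 passes through 2 substitutions, ending at center (1/20, -1/20), radius 1/50
b4 passes through 2 substitutions, ending at center (1/10, 1/20), radius 1/60


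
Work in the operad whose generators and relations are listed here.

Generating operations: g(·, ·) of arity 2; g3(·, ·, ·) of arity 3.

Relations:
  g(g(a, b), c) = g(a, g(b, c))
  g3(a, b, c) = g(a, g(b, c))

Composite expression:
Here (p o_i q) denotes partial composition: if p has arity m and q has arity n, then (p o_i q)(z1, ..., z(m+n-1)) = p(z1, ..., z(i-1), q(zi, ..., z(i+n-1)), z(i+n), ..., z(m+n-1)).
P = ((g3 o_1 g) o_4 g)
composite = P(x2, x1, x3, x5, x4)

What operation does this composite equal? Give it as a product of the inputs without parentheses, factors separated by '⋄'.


x2 ⋄ x1 ⋄ x3 ⋄ x5 ⋄ x4

Associativity of g3 dissolves the nesting; only the x-input order survives.
g(x2, x1) linearizes to x2 ⋄ x1
g(x5, x4) linearizes to x5 ⋄ x4
g3(g(x2, x1), x3, g(x5, x4)) linearizes to x2 ⋄ x1 ⋄ x3 ⋄ x5 ⋄ x4


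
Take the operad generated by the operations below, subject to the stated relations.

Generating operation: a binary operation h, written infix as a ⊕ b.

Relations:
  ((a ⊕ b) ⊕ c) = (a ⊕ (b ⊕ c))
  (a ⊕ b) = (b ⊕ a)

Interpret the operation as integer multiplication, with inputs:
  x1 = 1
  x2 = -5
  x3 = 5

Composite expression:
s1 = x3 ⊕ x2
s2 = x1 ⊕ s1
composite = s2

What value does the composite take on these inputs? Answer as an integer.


-25


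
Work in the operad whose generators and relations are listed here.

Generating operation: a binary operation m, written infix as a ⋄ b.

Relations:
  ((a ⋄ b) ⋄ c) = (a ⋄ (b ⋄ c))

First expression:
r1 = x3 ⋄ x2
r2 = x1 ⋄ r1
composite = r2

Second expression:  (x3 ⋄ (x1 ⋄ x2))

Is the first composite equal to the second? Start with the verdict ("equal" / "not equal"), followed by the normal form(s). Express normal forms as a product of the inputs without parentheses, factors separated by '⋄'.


The first composite normalizes to x1 ⋄ x3 ⋄ x2
The second composite normalizes to x3 ⋄ x1 ⋄ x2
Different reductions; not equal.

not equal; the first gives x1 ⋄ x3 ⋄ x2 and the second x3 ⋄ x1 ⋄ x2


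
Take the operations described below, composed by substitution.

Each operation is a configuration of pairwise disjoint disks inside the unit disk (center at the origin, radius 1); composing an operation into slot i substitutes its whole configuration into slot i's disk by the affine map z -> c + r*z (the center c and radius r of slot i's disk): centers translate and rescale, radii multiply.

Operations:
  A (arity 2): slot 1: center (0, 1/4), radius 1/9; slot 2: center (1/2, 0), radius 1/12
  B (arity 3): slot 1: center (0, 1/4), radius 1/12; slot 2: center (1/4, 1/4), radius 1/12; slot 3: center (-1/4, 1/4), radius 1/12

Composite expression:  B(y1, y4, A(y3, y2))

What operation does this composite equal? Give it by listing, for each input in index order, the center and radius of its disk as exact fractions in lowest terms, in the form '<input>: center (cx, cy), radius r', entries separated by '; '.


y1: center (0, 1/4), radius 1/12; y2: center (-5/24, 1/4), radius 1/144; y3: center (-1/4, 13/48), radius 1/108; y4: center (1/4, 1/4), radius 1/12

Affine substitution under B: radii multiply and y-centers shift.
y1 passes through 1 substitution, ending at center (0, 1/4), radius 1/12
y4 passes through 1 substitution, ending at center (1/4, 1/4), radius 1/12
y3 passes through 2 substitutions, ending at center (-1/4, 13/48), radius 1/108
y2 passes through 2 substitutions, ending at center (-5/24, 1/4), radius 1/144


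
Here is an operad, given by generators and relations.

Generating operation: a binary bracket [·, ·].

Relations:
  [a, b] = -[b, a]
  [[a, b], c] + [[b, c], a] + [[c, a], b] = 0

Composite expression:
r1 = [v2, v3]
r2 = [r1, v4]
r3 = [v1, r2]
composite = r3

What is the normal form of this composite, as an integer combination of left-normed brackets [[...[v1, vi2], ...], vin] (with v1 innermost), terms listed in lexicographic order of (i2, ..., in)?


[[[v1, v2], v3], v4] - [[[v1, v3], v2], v4] - [[[v1, v4], v2], v3] + [[[v1, v4], v3], v2]

Skip Jacobi rewriting: expand, keep v1-initial words, read off terms.
Composite bracket: [v1, [[v2, v3], v4]]
The bracket unfolds into 8 signed words via [a, b] = ab - ba (2^3 = 8).
Words beginning with v1 determine it all:
  v1v2v3v4 (sign +1) contributes +[[[v1, v2], v3], v4]
  v1v3v2v4 (sign -1) contributes -[[[v1, v3], v2], v4]
  v1v4v2v3 (sign -1) contributes -[[[v1, v4], v2], v3]
  v1v4v3v2 (sign +1) contributes +[[[v1, v4], v3], v2]


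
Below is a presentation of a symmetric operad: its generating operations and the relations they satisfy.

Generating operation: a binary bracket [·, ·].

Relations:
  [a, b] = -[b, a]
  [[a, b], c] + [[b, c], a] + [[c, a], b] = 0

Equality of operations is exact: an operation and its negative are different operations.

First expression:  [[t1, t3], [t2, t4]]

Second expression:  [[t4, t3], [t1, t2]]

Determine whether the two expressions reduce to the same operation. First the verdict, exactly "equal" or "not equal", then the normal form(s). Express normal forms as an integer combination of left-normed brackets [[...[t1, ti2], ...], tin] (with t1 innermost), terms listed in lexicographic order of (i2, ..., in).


not equal — first [[[t1, t3], t2], t4] - [[[t1, t3], t4], t2], second [[[t1, t2], t3], t4] - [[[t1, t2], t4], t3]

The first expression, normalized: [[[t1, t3], t2], t4] - [[[t1, t3], t4], t2]
The second expression, normalized: [[[t1, t2], t3], t4] - [[[t1, t2], t4], t3]
No match — not equal.


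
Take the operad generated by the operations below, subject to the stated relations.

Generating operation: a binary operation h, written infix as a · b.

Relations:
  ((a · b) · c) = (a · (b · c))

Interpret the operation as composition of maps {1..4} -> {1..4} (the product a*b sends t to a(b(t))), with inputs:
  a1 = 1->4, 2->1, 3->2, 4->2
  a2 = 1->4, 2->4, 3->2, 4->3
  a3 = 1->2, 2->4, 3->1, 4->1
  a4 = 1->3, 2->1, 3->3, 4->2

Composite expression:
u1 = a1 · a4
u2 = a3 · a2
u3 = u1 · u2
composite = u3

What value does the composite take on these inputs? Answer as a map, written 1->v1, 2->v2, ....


(a1 · a4) = 1->2, 2->4, 3->2, 4->1
(a3 · a2) = 1->1, 2->1, 3->4, 4->1
((a1 · a4) · (a3 · a2)) = 1->2, 2->2, 3->1, 4->2

1->2, 2->2, 3->1, 4->2


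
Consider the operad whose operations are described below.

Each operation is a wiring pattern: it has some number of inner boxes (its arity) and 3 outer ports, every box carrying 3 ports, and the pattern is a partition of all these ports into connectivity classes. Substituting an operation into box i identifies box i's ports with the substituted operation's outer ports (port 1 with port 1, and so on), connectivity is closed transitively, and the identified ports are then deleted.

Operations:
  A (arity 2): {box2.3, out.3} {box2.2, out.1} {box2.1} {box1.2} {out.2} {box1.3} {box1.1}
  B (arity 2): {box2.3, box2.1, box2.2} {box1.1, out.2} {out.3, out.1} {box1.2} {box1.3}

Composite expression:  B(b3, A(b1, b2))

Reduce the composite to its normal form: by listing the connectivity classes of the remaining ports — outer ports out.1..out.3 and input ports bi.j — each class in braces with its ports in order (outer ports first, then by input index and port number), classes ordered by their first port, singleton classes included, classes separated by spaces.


{out.1, out.3} {out.2, b3.1} {b1.1} {b1.2} {b1.3} {b2.1} {b2.2, b2.3} {b3.2} {b3.3}

Connectivity passes through glued B-boundaries; trace each wire chain.
composing A on (b1, b2), with out.j its own outer ports: {out.1, b2.2} {out.2} {out.3, b2.3} {b1.1} {b1.2} {b1.3} {b2.1}
composing B on (b3, b1, b2), with out.j its own outer ports: {out.1, out.3} {out.2, b3.1} {b1.1} {b1.2} {b1.3} {b2.1} {b2.2, b2.3} {b3.2} {b3.3}


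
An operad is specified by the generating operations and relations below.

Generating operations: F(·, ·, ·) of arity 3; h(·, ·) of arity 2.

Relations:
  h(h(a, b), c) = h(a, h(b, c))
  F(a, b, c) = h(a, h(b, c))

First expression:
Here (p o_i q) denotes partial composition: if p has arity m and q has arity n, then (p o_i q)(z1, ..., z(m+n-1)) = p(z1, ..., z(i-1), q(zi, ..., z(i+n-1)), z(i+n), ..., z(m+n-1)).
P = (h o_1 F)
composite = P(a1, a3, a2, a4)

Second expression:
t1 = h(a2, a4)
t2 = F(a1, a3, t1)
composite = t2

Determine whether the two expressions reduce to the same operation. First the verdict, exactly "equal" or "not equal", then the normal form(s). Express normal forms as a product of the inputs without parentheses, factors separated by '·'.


equal — both sides give a1 · a3 · a2 · a4

The first composite normalizes to a1 · a3 · a2 · a4
The second composite normalizes to a1 · a3 · a2 · a4
One common form — equal.


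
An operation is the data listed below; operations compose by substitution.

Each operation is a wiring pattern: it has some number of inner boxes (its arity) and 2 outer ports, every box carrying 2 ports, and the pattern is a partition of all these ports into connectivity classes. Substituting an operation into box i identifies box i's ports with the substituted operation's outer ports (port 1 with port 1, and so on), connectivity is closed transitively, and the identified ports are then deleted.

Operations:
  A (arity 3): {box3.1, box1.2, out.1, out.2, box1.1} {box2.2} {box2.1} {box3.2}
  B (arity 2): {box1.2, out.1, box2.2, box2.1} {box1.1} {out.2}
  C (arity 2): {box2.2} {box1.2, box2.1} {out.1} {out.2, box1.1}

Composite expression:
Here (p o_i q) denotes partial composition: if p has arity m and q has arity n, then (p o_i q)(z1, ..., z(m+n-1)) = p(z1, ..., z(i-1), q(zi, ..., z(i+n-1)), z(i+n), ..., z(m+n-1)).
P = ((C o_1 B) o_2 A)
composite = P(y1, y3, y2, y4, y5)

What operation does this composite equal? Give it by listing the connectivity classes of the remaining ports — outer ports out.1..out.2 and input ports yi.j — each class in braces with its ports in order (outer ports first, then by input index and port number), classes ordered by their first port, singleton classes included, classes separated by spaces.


{out.1} {out.2, y1.2, y3.1, y3.2, y4.1} {y1.1} {y2.1} {y2.2} {y4.2} {y5.1} {y5.2}

Two ports join when wires chain via C-identified ports.
composing A on (y3, y2, y4), with out.j its own outer ports: {out.1, out.2, y3.1, y3.2, y4.1} {y2.1} {y2.2} {y4.2}
composing B on (y1, y3, y2, y4), with out.j its own outer ports: {out.1, y1.2, y3.1, y3.2, y4.1} {out.2} {y1.1} {y2.1} {y2.2} {y4.2}
composing C on (y1, y3, y2, y4, y5), with out.j its own outer ports: {out.1} {out.2, y1.2, y3.1, y3.2, y4.1} {y1.1} {y2.1} {y2.2} {y4.2} {y5.1} {y5.2}
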